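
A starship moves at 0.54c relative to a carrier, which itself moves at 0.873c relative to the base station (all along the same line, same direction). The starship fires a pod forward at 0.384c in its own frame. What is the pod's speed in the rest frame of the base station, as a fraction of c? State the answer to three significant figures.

0.982c

Apply u = (u'+v)/(1+u'v) twice. Pod in the carrier frame: (0.384+0.54)/(1+0.384·0.54) = 0.924/1.20736 = 0.76531c.
That velocity, transformed to the rest frame of the base station: (0.76531+0.873)/(1+0.76531·0.873) = 1.63831/1.66811563 = 0.98213c.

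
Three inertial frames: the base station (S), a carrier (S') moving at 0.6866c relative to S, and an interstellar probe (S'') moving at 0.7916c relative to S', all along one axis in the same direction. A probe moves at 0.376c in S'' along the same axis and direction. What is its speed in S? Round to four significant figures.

0.9806c

Apply u = (u'+v)/(1+u'v) twice. Probe in the carrier frame: (0.376+0.7916)/(1+0.376·0.7916) = 1.1676/1.2976416 = 0.89979c.
That velocity, transformed to the rest frame of the base station: (0.89979+0.6866)/(1+0.89979·0.6866) = 1.58639/1.617795814 = 0.98059c.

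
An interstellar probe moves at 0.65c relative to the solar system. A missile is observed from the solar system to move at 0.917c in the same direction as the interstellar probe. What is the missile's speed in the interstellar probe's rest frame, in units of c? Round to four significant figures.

Transform to the interstellar probe's frame: u' = (u − v)/(1 − uv/c²).
u' = (0.917 − 0.65)/(1 − 0.917×0.65) = 0.267/0.40395 = 0.66097.
Speed in the interstellar probe's frame: 0.6610c (in the same direction).

0.6610c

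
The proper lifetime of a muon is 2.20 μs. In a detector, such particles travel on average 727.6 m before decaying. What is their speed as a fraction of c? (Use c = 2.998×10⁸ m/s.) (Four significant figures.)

Let x = d/(cτ) = 727.6 m / (2.998×10⁸ m/s × 2.200×10^-6 s) = 1.1032. Since d = βγcτ, x = βγ = β/√(1−β²).
Solving: β² = x²/(1+x²) = 1.21705/2.21705 = 0.54895, so β = 0.7409.

0.7409c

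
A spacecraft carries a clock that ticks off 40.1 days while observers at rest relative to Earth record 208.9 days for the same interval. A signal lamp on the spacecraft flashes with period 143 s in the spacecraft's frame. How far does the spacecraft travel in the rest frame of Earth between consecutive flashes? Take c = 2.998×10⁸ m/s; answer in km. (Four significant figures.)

γ = Δt/Δτ = 208.9/40.1 = 5.20948.
β = √(1 − 1/γ²) = 0.9814. Lab-frame period = γτ = 5.20948×143 s = 744.96 s. Distance = βc × γτ = 0.9814 × 2.998×10⁸ m/s × 744.96 s = 2.1918×10^11 m = 2.192×10^8 km.

2.192×10^8 km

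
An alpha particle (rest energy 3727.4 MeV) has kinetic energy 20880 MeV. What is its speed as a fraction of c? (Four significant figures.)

γ = 1 + K/(mc²) = 1 + 20880/3727.4 = 6.6018.
β = √(1 − 1/γ²) = √(1 − 0.0229443) = √0.9770557 = 0.9885.

0.9885c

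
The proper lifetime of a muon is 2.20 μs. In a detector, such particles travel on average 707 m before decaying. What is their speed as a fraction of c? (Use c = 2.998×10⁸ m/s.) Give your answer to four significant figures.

Lab distance = (lab lifetime)·v = γτ·βc, so βγ = d/(cτ) = 707.0/(2.998×10⁸ × 2.200×10^-6) = 1.0719.
With βγ = 1.0719: γ² = 1 + (βγ)² = 2.14897, and β = (βγ)/γ = 1.0719/1.46594 = 0.7312.

0.7312c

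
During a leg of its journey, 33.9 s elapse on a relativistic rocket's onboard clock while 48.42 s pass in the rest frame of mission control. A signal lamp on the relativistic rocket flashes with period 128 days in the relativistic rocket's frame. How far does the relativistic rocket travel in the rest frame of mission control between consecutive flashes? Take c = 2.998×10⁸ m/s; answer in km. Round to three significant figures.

From Δt = γΔτ: γ = 48.42/33.9 = 1.42832.
β = √(1 − 1/γ²) = 0.71402. Lab-frame period = γτ = 1.42832×128 days = 182.82 days. Distance = βc × γτ = 0.71402 × 2.998×10⁸ m/s × 15795648 s = 3.3813×10^15 m = 3.38×10^12 km.

3.38×10^12 km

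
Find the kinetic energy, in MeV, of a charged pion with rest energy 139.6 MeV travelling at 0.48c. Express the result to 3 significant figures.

19.5 MeV

β² = 0.2304, so γ = 1/√0.7696 = 1.1399.
Kinetic energy: K = (γ − 1)mc² = (1.1399 − 1) × 139.6 MeV = 0.1399 × 139.6 = 19.5 MeV.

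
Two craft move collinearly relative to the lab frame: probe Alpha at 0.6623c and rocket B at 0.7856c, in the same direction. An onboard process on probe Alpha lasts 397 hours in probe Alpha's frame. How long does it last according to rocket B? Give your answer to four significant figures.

410.8 hours

The velocity of probe Alpha relative to rocket B is (0.6623 − 0.7856)c / (1 − 0.6623×0.7856) = −0.25704c; relative speed 0.25704c.
γ for this relative speed: γ = 1/√(1 − 0.0660696) = 1.0348.
The clock on probe Alpha records proper time, so rocket B measures Δt = γΔτ = 1.0348 × 397 = 410.8 hours.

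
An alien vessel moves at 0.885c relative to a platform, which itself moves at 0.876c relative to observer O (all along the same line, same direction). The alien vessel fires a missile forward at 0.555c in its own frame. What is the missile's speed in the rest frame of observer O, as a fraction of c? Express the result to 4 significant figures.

0.9977c

Apply u = (u'+v)/(1+u'v) twice. Missile in the platform frame: (0.555+0.885)/(1+0.555·0.885) = 1.44/1.491175 = 0.96568c.
That velocity, transformed to the rest frame of observer O: (0.96568+0.876)/(1+0.96568·0.876) = 1.84168/1.84593568 = 0.99769c.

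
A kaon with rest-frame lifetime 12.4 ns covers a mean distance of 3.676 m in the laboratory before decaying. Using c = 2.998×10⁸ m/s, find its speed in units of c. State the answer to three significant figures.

d = βγcτ ⇒ βγ = d/(cτ) = 3.676 m / (3.71752 m) = 0.98883.
β = (βγ)/√(1+(βγ)²) = 0.98883/√1.977785 = 0.703.

0.703c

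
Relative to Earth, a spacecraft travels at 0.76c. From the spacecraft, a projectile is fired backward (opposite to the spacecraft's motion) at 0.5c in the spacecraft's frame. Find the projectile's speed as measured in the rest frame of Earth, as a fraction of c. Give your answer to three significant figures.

0.419c

Relativistic velocity addition: u = (u' + v)/(1 + u'v/c²), with u' = −0.5c and v = 0.76c.
Numerator: −0.5 + 0.76 = 0.26. Denominator: 1 + (−0.5)(0.76) = 0.62.
u = 0.26/0.62 = 0.41935, so the speed is 0.419c.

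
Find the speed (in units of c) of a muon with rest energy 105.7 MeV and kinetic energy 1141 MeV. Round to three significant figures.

K = (γ−1)mc², so γ = 1 + 1141/105.7 = 11.795.
Then v/c = √(1 − γ⁻²) = √(1 − 0.00718793) = √0.99281207 = 0.996.

0.996c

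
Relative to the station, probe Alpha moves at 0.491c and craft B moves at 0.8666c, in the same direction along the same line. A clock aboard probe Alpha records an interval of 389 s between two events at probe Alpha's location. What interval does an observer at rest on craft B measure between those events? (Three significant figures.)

514 s

The velocity of probe Alpha relative to craft B is (0.491 − 0.8666)c / (1 − 0.491×0.8666) = −0.65379c; relative speed 0.65379c.
γ for this relative speed: γ = 1/√(1 − 0.427441) = 1.3216.
Probe Alpha's interval is proper; time dilation gives Δt_B = γΔτ = 1.3216 × 389 s = 514 s.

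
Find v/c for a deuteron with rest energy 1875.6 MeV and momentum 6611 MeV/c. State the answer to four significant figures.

0.9620

βγ = pc/(mc²) = 6611/1875.6 = 3.5247.
Since γ² = 1 + (βγ)² = 13.4235, γ = √13.4235 = 3.66381, and β = (βγ)/γ = 3.5247/3.66381 = 0.9620.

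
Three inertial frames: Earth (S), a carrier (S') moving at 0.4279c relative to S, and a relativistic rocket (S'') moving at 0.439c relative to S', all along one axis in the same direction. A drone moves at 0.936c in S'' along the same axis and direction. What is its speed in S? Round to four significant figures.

0.9897c

First combine the drone and relativistic rocket (S''→S'): u₁ = (0.936 + 0.439)/(1 + 0.936×0.439) = 1.375/1.410904 = 0.97455.
Then combine with the carrier (S'→S): u = (0.97455 + 0.4279)/(1 + 0.97455×0.4279) = 1.40245/1.417009945 = 0.98972.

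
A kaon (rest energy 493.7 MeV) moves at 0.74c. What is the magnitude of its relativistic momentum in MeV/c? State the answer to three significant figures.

543 MeV/c

γ = 1/√(1 − β²) = 1/√(1 − 0.5476) = 1/√0.4524 = 1/0.672607 = 1.4868.
Momentum: p = γβ·mc = 1.4868 × 0.74 × 493.7 MeV/c = 543 MeV/c.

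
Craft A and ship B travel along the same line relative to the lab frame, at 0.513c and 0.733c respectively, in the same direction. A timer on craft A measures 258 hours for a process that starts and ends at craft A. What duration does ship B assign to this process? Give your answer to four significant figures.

275.7 hours

Speed of craft A in ship B's frame: u = (v_A − v_B)/(1 − v_A v_B/c²) = (0.513 − 0.733)/(1 − 0.513×0.733) = −0.22/0.623971 = −0.35258; |u| = 0.35258c.
γ for this relative speed: γ = 1/√(1 − 0.124313) = 1.0686.
Craft A's interval is proper; time dilation gives Δt_B = γΔτ = 1.0686 × 258 hours = 275.7 hours.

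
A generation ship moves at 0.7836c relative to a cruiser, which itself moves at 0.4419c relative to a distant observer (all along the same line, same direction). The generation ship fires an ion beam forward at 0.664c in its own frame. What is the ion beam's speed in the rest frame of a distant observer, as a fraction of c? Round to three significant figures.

Apply u = (u'+v)/(1+u'v) twice. Ion beam in the cruiser frame: (0.664+0.7836)/(1+0.664·0.7836) = 1.4476/1.5203104 = 0.95217c.
That velocity, transformed to the rest frame of a distant observer: (0.95217+0.4419)/(1+0.95217·0.4419) = 1.39407/1.420763923 = 0.98121c.

0.981c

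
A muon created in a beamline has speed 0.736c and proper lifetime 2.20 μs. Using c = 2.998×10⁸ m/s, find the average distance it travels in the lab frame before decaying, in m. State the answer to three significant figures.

β² = 0.541696, so γ = 1/√0.458304 = 1.4771.
Lab-frame lifetime: Δt = γτ = 1.4771 × 2.20 μs = 3.2496 μs.
Distance: d = vΔt = 0.736 × 2.998×10⁸ m/s × 3.2496×10^-6 s = 717 m.

717 m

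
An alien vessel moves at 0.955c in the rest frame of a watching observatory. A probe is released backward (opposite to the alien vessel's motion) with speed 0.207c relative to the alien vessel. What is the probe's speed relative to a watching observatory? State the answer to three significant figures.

0.932c

In units of c, u = (u' + v)/(1 + u'v) with u' = −0.207 and v = 0.955.
Numerator: −0.207 + 0.955 = 0.748. Denominator: 1 + (−0.207)(0.955) = 0.802315.
u = 0.748/0.802315 = 0.9323, so the speed is 0.932c.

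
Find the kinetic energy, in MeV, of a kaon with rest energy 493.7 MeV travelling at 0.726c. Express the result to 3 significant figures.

224 MeV

γ = 1/√(1 − β²) = 1/√(1 − 0.527076) = 1/√0.472924 = 1/0.687695 = 1.45413.
Kinetic energy: K = (γ − 1)mc² = (1.45413 − 1) × 493.7 MeV = 0.45413 × 493.7 = 224 MeV.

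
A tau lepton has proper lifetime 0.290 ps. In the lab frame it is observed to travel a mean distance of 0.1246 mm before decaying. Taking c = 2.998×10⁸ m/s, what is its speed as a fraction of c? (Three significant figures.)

Lab distance = (lab lifetime)·v = γτ·βc, so βγ = d/(cτ) = 1.246×10^-4/(2.998×10⁸ × 2.900×10^-13) = 1.4331.
With βγ = 1.4331: γ² = 1 + (βγ)² = 3.05378, and β = (βγ)/γ = 1.4331/1.74751 = 0.820.

0.820c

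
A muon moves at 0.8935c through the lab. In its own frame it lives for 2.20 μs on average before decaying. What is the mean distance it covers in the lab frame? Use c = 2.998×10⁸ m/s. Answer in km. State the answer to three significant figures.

With β = 0.8935, γ = 1/√(1 − 0.8935²) = 1/√0.20165775 = 2.2269.
Lab-frame lifetime: Δt = γτ = 2.2269 × 2.20 μs = 4.8992 μs.
Distance: d = vΔt = 0.8935 × 2.998×10⁸ m/s × 4.8992×10^-6 s = 1310 m = 1.31 km.

1.31 km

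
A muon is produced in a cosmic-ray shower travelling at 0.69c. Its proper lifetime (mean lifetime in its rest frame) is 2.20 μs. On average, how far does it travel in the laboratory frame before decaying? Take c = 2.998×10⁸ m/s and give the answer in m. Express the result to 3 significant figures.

629 m

γ = 1/√(1 − β²) = 1/√(1 − 0.4761) = 1/√0.5239 = 1/0.723809 = 1.3816.
Lab-frame lifetime: Δt = γτ = 1.3816 × 2.20 μs = 3.0395 μs.
Distance: d = vΔt = 0.69 × 2.998×10⁸ m/s × 3.0395×10^-6 s = 629 m.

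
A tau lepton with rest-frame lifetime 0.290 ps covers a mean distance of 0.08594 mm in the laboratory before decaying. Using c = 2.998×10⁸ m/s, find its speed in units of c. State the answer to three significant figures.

0.703c

Let x = d/(cτ) = 8.594×10^-5 m / (2.998×10⁸ m/s × 2.900×10^-13 s) = 0.98848. Since d = βγcτ, x = βγ = β/√(1−β²).
Solving: β² = x²/(1+x²) = 0.977093/1.977093 = 0.494207, so β = 0.703.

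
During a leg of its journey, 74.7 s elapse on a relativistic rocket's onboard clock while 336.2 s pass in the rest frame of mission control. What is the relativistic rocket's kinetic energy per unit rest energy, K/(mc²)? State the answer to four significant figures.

From Δt = γΔτ: γ = 336.2/74.7 = 4.50067.
K/(mc²) = γ − 1 = 4.50067 − 1 = 3.501.

3.501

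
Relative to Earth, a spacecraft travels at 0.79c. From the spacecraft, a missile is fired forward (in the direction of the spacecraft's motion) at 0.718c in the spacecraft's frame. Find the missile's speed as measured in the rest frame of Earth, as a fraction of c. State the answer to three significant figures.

Relativistic velocity addition: u = (u' + v)/(1 + u'v/c²), with u' = 0.718c and v = 0.79c.
Numerator: 0.718 + 0.79 = 1.508. Denominator: 1 + (0.718)(0.79) = 1.56722.
u = 1.508/1.56722 = 0.96221, so the speed is 0.962c.

0.962c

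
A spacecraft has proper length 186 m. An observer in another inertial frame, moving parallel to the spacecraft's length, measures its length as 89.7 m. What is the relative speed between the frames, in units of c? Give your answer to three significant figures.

Length contraction gives γ = L₀/L = 186/89.7 = 2.0736.
β = √(1 − 1/γ²) = √0.767432 = 0.876.

0.876c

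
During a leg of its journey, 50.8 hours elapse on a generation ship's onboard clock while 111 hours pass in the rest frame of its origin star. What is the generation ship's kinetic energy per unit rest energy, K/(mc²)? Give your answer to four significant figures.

The time-dilation ratio gives γ = 111/50.8 = 2.18504.
Since K = (γ−1)mc², K/(mc²) = 2.18504 − 1 = 1.185.

1.185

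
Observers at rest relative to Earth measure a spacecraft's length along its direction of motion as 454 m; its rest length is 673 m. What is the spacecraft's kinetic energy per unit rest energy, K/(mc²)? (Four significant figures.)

0.4824

From L = L₀/γ: γ = 673/454 = 1.48238.
Since K = (γ−1)mc², K/(mc²) = 1.48238 − 1 = 0.4824.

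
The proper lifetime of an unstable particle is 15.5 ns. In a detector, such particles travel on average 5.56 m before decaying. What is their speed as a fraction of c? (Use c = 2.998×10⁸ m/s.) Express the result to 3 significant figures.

Lab distance = (lab lifetime)·v = γτ·βc, so βγ = d/(cτ) = 5.560/(2.998×10⁸ × 1.550×10^-8) = 1.1965.
With βγ = 1.1965: γ² = 1 + (βγ)² = 2.43161, and β = (βγ)/γ = 1.1965/1.55936 = 0.767.

0.767c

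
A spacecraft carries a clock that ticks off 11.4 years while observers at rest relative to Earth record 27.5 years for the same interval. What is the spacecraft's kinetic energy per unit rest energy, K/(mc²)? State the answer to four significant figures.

1.412

The time-dilation ratio gives γ = 27.5/11.4 = 2.41228.
K/(mc²) = γ − 1 = 2.41228 − 1 = 1.412.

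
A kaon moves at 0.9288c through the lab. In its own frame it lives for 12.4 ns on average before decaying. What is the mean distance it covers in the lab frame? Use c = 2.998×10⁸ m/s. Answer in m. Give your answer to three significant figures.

9.32 m

γ = 1/√(1 − β²) = 1/√(1 − 0.86266944) = 1/√0.13733056 = 1/0.370581 = 2.6985.
Lab-frame lifetime: Δt = γτ = 2.6985 × 12.4 ns = 33.461 ns.
Distance: d = vΔt = 0.9288 × 2.998×10⁸ m/s × 3.3461×10^-8 s = 9.32 m.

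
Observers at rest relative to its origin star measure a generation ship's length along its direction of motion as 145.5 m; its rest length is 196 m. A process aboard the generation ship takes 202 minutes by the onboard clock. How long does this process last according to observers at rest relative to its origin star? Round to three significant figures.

272 minutes

Length contraction gives γ = L₀/L = 196/145.5 = 1.34708.
The same γ dilates the second interval: 1.34708 × 202 minutes = 272 minutes.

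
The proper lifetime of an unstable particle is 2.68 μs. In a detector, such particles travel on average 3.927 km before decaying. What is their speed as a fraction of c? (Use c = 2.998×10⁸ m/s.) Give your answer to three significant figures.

d = βγcτ ⇒ βγ = d/(cτ) = 3927 m / (803.464 m) = 4.8876.
β = (βγ)/√(1+(βγ)²) = 4.8876/√24.8886 = 0.980.

0.980c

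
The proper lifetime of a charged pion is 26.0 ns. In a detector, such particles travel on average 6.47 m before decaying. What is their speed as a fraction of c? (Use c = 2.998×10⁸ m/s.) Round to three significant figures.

Lab distance = (lab lifetime)·v = γτ·βc, so βγ = d/(cτ) = 6.470/(2.998×10⁸ × 2.600×10^-8) = 0.83004.
With βγ = 0.83004: γ² = 1 + (βγ)² = 1.688966, and β = (βγ)/γ = 0.83004/1.2996 = 0.639.

0.639c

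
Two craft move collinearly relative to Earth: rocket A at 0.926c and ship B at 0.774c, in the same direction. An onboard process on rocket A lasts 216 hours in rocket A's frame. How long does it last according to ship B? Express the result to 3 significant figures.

256 hours

Speed of rocket A in ship B's frame: u = (v_A − v_B)/(1 − v_A v_B/c²) = (0.926 − 0.774)/(1 − 0.926×0.774) = 0.152/0.283276 = 0.53658; |u| = 0.53658c.
At |u| = 0.53658c, γ = (1 − 0.287918)^(−1/2) = 1.185.
The clock on rocket A records proper time, so ship B measures Δt = γΔτ = 1.185 × 216 = 256 hours.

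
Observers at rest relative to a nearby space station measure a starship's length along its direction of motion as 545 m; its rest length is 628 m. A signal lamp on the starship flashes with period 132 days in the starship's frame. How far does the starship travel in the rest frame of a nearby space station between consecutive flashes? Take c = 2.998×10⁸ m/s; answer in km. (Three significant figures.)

Length contraction gives γ = L₀/L = 628/545 = 1.15229.
β = √(1 − 1/γ²) = 0.49685. Lab-frame period = γτ = 1.15229×132 days = 152.1 days. Distance = βc × γτ = 0.49685 × 2.998×10⁸ m/s × 13141440 s = 1.9575×10^15 m = 1.96×10^12 km.

1.96×10^12 km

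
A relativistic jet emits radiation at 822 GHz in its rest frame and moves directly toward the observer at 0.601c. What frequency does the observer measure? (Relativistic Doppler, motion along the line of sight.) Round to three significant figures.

1650 GHz

Relativistic Doppler (source moving toward): f_obs = f_src · √((1+β)/(1−β)).
With β = 0.601: factor = √(1.601/0.399) = 2.0031.
f_obs = 822 × 2.0031 = 1650 GHz.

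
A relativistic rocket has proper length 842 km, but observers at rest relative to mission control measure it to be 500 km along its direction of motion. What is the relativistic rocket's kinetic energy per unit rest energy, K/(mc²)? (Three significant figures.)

Length contraction gives γ = L₀/L = 842/500 = 1.684.
Since K = (γ−1)mc², K/(mc²) = 1.684 − 1 = 0.684.

0.684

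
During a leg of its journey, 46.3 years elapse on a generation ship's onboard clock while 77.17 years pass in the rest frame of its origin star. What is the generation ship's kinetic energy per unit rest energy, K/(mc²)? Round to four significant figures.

From Δt = γΔτ: γ = 77.17/46.3 = 1.66674.
Since K = (γ−1)mc², K/(mc²) = 1.66674 − 1 = 0.6667.

0.6667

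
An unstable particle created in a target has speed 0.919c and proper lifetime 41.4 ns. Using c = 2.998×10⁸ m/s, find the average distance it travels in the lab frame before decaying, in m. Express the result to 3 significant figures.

28.9 m

With β = 0.919, γ = 1/√(1 − 0.919²) = 1/√0.155439 = 2.5364.
Lab-frame lifetime: Δt = γτ = 2.5364 × 41.4 ns = 105.01 ns.
Distance: d = vΔt = 0.919 × 2.998×10⁸ m/s × 1.0501×10^-7 s = 28.9 m.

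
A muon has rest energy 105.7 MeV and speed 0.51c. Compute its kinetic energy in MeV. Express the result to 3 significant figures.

17.2 MeV

With β = 0.51, γ = 1/√(1 − 0.51²) = 1/√0.7399 = 1.16255.
Kinetic energy: K = (γ − 1)mc² = (1.16255 − 1) × 105.7 MeV = 0.16255 × 105.7 = 17.2 MeV.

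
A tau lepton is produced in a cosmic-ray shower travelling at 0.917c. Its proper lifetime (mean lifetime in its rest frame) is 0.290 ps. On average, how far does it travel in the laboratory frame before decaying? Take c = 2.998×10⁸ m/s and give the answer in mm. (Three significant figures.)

With β = 0.917, γ = 1/√(1 − 0.917²) = 1/√0.159111 = 2.507.
Lab-frame lifetime: Δt = γτ = 2.507 × 0.290 ps = 0.72703 ps.
Distance: d = vΔt = 0.917 × 2.998×10⁸ m/s × 7.2703×10^-13 s = 2.00×10^-4 m = 0.200 mm.

0.200 mm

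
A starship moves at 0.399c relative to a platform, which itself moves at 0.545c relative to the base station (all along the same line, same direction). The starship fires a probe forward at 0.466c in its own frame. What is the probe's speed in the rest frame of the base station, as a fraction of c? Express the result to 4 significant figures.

0.9119c

Compose velocities in two stages. Stage 1 (into S'): u₁ = (0.466+0.399)/(1+0.466×0.399) = 0.72938.
Stage 2 (into S): u = (0.72938+0.545)/(1+0.72938×0.545) = 0.91189, so the speed is 0.9119c.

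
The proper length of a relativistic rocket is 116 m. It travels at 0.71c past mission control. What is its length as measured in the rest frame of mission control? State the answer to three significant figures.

81.7 m

γ = 1/√(1 − β²) = 1/√(1 − 0.5041) = 1/√0.4959 = 1/0.704202 = 1.42.
Length contraction: L = L₀/γ = 116/1.42 = 81.7 m.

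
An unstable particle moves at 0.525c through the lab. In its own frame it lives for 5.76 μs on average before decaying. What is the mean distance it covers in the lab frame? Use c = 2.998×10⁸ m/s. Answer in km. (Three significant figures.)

With β = 0.525, γ = 1/√(1 − 0.525²) = 1/√0.724375 = 1.1749.
Lab-frame lifetime: Δt = γτ = 1.1749 × 5.76 μs = 6.7674 μs.
Distance: d = vΔt = 0.525 × 2.998×10⁸ m/s × 6.7674×10^-6 s = 1070 m = 1.07 km.

1.07 km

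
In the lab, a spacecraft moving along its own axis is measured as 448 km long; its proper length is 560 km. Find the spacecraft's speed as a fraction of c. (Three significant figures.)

Length contraction gives γ = L₀/L = 560/448 = 1.25.
β = √(1 − 1/γ²) = √0.36 = 0.600.

0.600c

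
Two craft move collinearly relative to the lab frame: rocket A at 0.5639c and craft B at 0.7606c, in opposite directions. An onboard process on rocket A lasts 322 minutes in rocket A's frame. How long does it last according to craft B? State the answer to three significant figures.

858 minutes

The velocity of rocket A relative to craft B is (0.5639 + 0.7606)c / (1 + 0.5639×0.7606) = 0.92694c; relative speed 0.92694c.
At |u| = 0.92694c, γ = (1 − 0.859218)^(−1/2) = 2.6652.
The clock on rocket A records proper time, so craft B measures Δt = γΔτ = 2.6652 × 322 = 858 minutes.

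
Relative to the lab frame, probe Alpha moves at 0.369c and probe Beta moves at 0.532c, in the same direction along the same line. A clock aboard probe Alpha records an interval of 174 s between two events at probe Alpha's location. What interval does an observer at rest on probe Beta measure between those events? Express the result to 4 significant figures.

177.7 s

The velocity of probe Alpha relative to probe Beta is (0.369 − 0.532)c / (1 − 0.369×0.532) = −0.20281c; relative speed 0.20281c.
γ for this relative speed: γ = 1/√(1 − 0.0411319) = 1.0212.
The clock on probe Alpha records proper time, so probe Beta measures Δt = γΔτ = 1.0212 × 174 = 177.7 s.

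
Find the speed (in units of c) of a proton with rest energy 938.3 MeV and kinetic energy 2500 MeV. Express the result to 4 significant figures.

K = (γ−1)mc², so γ = 1 + 2500/938.3 = 3.6644.
Then v/c = √(1 − γ⁻²) = √(1 − 0.0744722) = √0.9255278 = 0.9620.

0.9620c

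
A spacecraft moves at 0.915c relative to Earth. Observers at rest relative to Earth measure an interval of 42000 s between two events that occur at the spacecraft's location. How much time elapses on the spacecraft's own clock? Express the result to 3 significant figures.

16900 s

β² = 0.837225, so γ = 1/√0.162775 = 2.4786.
The moving clock records proper time: Δτ = Δt/γ = 42000/2.4786 = 16900 s.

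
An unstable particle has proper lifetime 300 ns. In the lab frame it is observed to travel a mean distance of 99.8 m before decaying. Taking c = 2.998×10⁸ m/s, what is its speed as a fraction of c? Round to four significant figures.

0.7428c

d = βγcτ ⇒ βγ = d/(cτ) = 99.80 m / (89.94 m) = 1.1096.
β = (βγ)/√(1+(βγ)²) = 1.1096/√2.23121 = 0.7428.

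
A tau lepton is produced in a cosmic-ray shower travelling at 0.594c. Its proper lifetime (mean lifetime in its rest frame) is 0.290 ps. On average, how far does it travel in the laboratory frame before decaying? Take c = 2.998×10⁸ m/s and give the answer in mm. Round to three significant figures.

0.0642 mm

γ = 1/√(1 − β²) = 1/√(1 − 0.352836) = 1/√0.647164 = 1/0.804465 = 1.2431.
Lab-frame lifetime: Δt = γτ = 1.2431 × 0.290 ps = 0.3605 ps.
Distance: d = vΔt = 0.594 × 2.998×10⁸ m/s × 3.6050×10^-13 s = 6.42×10^-5 m = 0.0642 mm.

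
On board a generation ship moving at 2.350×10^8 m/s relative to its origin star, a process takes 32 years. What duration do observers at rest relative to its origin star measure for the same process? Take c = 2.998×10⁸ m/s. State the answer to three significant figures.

51.5 years

β = v/c = (2.350×10^8 m/s)/(2.998×10⁸ m/s) = 0.783856.
With β = 0.783856, γ = 1/√(1 − 0.783856²) = 1/√0.3855698 = 1.6105.
Time dilation: Δt = γ·Δτ = 1.6105 × 32 = 51.5 years.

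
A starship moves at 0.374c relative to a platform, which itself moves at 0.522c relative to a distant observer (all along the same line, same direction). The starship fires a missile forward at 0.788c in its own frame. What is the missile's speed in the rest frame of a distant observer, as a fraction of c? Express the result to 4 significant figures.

Compose velocities in two stages. Stage 1 (into S'): u₁ = (0.788+0.374)/(1+0.788×0.374) = 0.8975.
Stage 2 (into S): u = (0.8975+0.522)/(1+0.8975×0.522) = 0.96664, so the speed is 0.9666c.

0.9666c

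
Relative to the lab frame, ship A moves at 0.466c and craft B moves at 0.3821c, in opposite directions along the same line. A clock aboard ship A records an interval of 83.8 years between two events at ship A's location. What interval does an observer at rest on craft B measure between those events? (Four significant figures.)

120.7 years

The velocity of ship A relative to craft B is (0.466 + 0.3821)c / (1 + 0.466×0.3821) = 0.71991c; relative speed 0.71991c.
At |u| = 0.71991c, γ = (1 − 0.51827)^(−1/2) = 1.4408.
Ship A's interval is proper; time dilation gives Δt_B = γΔτ = 1.4408 × 83.8 years = 120.7 years.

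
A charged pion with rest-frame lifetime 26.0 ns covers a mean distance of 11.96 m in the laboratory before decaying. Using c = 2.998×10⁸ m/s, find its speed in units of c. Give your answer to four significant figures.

0.8378c

d = βγcτ ⇒ βγ = d/(cτ) = 11.96 m / (7.7948 m) = 1.5344.
β = (βγ)/√(1+(βγ)²) = 1.5344/√3.35438 = 0.8378.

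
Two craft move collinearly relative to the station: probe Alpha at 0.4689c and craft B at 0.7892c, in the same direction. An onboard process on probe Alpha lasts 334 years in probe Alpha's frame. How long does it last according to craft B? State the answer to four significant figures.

387.9 years

The velocity of probe Alpha relative to craft B is (0.4689 − 0.7892)c / (1 − 0.4689×0.7892) = −0.50846c; relative speed 0.50846c.
γ for this relative speed: γ = 1/√(1 − 0.258532) = 1.1613.
Probe Alpha's interval is proper; time dilation gives Δt_B = γΔτ = 1.1613 × 334 years = 387.9 years.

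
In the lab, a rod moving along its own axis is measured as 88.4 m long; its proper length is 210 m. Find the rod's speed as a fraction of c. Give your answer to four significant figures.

0.9071c

Length contraction gives γ = L₀/L = 210/88.4 = 2.3756.
β = √(1 − 1/γ²) = √0.822804 = 0.9071.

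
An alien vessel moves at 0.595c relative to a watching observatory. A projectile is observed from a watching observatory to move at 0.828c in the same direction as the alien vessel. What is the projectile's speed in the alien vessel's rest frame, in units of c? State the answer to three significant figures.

0.459c

Transform to the alien vessel's frame: u' = (u − v)/(1 − uv/c²).
u' = (0.828 − 0.595)/(1 − 0.828×0.595) = 0.233/0.50734 = 0.45926.
Speed in the alien vessel's frame: 0.459c (in the same direction).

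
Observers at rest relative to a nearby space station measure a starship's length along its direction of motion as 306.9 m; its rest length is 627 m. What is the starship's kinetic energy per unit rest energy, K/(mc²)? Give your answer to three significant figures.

Length contraction gives γ = L₀/L = 627/306.9 = 2.04301.
K/(mc²) = γ − 1 = 2.04301 − 1 = 1.04.

1.04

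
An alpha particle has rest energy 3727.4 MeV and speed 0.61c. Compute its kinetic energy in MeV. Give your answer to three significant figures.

β² = 0.3721, so γ = 1/√0.6279 = 1.26199.
Kinetic energy: K = (γ − 1)mc² = (1.26199 − 1) × 3727.4 MeV = 0.26199 × 3727.4 = 977 MeV.

977 MeV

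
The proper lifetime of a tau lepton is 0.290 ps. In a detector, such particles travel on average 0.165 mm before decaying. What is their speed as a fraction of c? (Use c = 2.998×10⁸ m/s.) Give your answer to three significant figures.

0.885c

d = βγcτ ⇒ βγ = d/(cτ) = 1.650×10^-4 m / (8.6942×10^-5 m) = 1.8978.
β = (βγ)/√(1+(βγ)²) = 1.8978/√4.60164 = 0.885.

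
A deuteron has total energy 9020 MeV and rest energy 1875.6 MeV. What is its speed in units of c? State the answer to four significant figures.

0.9781c

Total energy E = γmc² gives γ = 9020/1875.6 = 4.8091.
Hence β = √(1 − 1/γ²) = √(1 − 0.0432387) = √0.9567613 = 0.9781.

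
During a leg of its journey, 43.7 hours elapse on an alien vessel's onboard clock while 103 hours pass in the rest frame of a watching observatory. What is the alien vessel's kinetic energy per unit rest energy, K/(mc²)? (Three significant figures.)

The time-dilation ratio gives γ = 103/43.7 = 2.35698.
K/(mc²) = γ − 1 = 2.35698 − 1 = 1.36.

1.36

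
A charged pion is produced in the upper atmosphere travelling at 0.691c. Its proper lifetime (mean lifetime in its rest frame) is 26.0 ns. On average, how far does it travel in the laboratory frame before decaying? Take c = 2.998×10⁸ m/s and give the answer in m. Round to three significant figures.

7.45 m

γ = 1/√(1 − β²) = 1/√(1 − 0.477481) = 1/√0.522519 = 1/0.722855 = 1.3834.
Lab-frame lifetime: Δt = γτ = 1.3834 × 26.0 ns = 35.968 ns.
Distance: d = vΔt = 0.691 × 2.998×10⁸ m/s × 3.5968×10^-8 s = 7.45 m.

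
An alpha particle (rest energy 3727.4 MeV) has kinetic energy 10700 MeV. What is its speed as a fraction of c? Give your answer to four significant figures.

γ = 1 + K/(mc²) = 1 + 10700/3727.4 = 3.8706.
β = √(1 − 1/γ²) = √(1 − 0.0667488) = √0.9332512 = 0.9660.

0.9660c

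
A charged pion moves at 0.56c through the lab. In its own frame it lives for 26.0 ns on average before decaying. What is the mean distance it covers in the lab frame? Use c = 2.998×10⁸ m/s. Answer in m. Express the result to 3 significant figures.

5.27 m

γ = 1/√(1 − β²) = 1/√(1 − 0.3136) = 1/√0.6864 = 1/0.828493 = 1.207.
Lab-frame lifetime: Δt = γτ = 1.207 × 26.0 ns = 31.382 ns.
Distance: d = vΔt = 0.56 × 2.998×10⁸ m/s × 3.1382×10^-8 s = 5.27 m.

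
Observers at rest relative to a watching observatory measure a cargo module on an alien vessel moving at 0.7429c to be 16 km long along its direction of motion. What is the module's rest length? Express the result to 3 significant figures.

23.9 km

With β = 0.7429, γ = 1/√(1 − 0.7429²) = 1/√0.44809959 = 1.4939.
Proper length: L₀ = γ·L = 1.4939 × 16 = 23.9 km.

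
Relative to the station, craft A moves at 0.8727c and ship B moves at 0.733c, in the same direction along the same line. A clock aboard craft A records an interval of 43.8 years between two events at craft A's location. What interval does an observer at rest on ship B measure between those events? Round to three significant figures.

47.5 years

Speed of craft A in ship B's frame: u = (v_A − v_B)/(1 − v_A v_B/c²) = (0.8727 − 0.733)/(1 − 0.8727×0.733) = 0.1397/0.3603109 = 0.38772; |u| = 0.38772c.
γ for this relative speed: γ = 1/√(1 − 0.150327) = 1.0849.
The clock on craft A records proper time, so ship B measures Δt = γΔτ = 1.0849 × 43.8 = 47.5 years.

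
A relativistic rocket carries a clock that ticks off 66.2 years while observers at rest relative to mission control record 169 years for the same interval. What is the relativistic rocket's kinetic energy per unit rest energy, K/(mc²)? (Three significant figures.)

1.55

The time-dilation ratio gives γ = 169/66.2 = 2.55287.
Since K = (γ−1)mc², K/(mc²) = 2.55287 − 1 = 1.55.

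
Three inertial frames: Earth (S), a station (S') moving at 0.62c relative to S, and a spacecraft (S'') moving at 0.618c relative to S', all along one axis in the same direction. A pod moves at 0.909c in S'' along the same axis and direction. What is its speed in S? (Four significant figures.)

Compose velocities in two stages. Stage 1 (into S'): u₁ = (0.909+0.618)/(1+0.909×0.618) = 0.97774.
Stage 2 (into S): u = (0.97774+0.62)/(1+0.97774×0.62) = 0.99473, so the speed is 0.9947c.

0.9947c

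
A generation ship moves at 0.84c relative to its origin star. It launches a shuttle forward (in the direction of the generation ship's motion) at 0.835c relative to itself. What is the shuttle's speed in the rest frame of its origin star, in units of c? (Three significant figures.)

0.984c

Relativistic velocity addition: u = (u' + v)/(1 + u'v/c²), with u' = 0.835c and v = 0.84c.
Numerator: 0.835 + 0.84 = 1.675. Denominator: 1 + (0.835)(0.84) = 1.7014.
u = 1.675/1.7014 = 0.98448, so the speed is 0.984c.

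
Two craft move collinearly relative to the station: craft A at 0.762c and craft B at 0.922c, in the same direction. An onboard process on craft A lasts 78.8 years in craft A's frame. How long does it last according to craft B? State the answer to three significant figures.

Speed of craft A in craft B's frame: u = (v_A − v_B)/(1 − v_A v_B/c²) = (0.762 − 0.922)/(1 − 0.762×0.922) = −0.16/0.297436 = −0.53793; |u| = 0.53793c.
γ for this relative speed: γ = 1/√(1 − 0.289369) = 1.1863.
The clock on craft A records proper time, so craft B measures Δt = γΔτ = 1.1863 × 78.8 = 93.5 years.

93.5 years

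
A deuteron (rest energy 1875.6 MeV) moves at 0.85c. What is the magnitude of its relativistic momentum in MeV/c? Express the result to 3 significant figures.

β² = 0.7225, so γ = 1/√0.2775 = 1.8983.
Momentum: p = γβ·mc = 1.8983 × 0.85 × 1875.6 MeV/c = 3030 MeV/c.

3030 MeV/c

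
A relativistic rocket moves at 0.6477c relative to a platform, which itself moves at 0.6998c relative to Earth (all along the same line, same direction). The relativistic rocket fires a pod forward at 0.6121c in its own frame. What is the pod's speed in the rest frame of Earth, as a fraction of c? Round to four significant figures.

0.9820c

Compose velocities in two stages. Stage 1 (into S'): u₁ = (0.6121+0.6477)/(1+0.6121×0.6477) = 0.90214.
Stage 2 (into S): u = (0.90214+0.6998)/(1+0.90214×0.6998) = 0.98199, so the speed is 0.9820c.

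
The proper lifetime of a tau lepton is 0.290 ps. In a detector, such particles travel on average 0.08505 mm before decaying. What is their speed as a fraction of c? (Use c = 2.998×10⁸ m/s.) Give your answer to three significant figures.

0.699c

Let x = d/(cτ) = 8.505×10^-5 m / (2.998×10⁸ m/s × 2.900×10^-13 s) = 0.97824. Since d = βγcτ, x = βγ = β/√(1−β²).
Solving: β² = x²/(1+x²) = 0.956953/1.956953 = 0.489002, so β = 0.699.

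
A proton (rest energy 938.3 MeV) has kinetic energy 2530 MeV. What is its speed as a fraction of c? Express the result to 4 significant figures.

K = (γ−1)mc², so γ = 1 + 2530/938.3 = 3.6964.
Then v/c = √(1 − γ⁻²) = √(1 − 0.0731884) = √0.9268116 = 0.9627.

0.9627c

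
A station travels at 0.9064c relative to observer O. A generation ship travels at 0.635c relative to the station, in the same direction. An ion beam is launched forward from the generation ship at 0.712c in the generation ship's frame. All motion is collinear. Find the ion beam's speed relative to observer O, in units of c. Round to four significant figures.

0.9963c

Compose velocities in two stages. Stage 1 (into S'): u₁ = (0.712+0.635)/(1+0.712×0.635) = 0.92761.
Stage 2 (into S): u = (0.92761+0.9064)/(1+0.92761×0.9064) = 0.99632, so the speed is 0.9963c.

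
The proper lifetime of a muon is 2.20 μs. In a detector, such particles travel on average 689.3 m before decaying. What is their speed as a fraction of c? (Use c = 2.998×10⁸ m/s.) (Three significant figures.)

0.723c

Let x = d/(cτ) = 689.3 m / (2.998×10⁸ m/s × 2.200×10^-6 s) = 1.0451. Since d = βγcτ, x = βγ = β/√(1−β²).
Solving: β² = x²/(1+x²) = 1.09223/2.09223 = 0.522041, so β = 0.723.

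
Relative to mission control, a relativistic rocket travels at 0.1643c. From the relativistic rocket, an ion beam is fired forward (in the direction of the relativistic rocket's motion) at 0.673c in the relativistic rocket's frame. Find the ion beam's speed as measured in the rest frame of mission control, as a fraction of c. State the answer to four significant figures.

In units of c, u = (u' + v)/(1 + u'v) with u' = 0.673 and v = 0.1643.
Numerator: 0.673 + 0.1643 = 0.8373. Denominator: 1 + (0.673)(0.1643) = 1.1105739.
u = 0.8373/1.1105739 = 0.75393, so the speed is 0.7539c.

0.7539c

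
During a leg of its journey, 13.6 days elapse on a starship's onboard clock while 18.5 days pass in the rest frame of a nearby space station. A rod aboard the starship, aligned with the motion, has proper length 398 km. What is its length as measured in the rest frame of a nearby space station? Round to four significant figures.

292.6 km

From Δt = γΔτ: γ = 18.5/13.6 = 1.36029.
L = L₀/γ = 398/1.36029 = 292.6 km.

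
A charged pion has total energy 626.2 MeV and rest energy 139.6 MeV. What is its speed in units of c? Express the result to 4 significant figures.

0.9748c

Total energy E = γmc² gives γ = 626.2/139.6 = 4.4857.
Hence β = √(1 − 1/γ²) = √(1 − 0.0496981) = √0.9503019 = 0.9748.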